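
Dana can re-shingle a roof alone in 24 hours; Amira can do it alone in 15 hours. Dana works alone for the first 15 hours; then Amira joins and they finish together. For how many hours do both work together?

45/13 hours

In 15 hours Dana does 15/24 = 5/8 of the job, leaving 3/8.
Dana and Amira together work at 13/120 per hour, so finishing takes 3/8 ÷ 13/120 = 45/13 hours.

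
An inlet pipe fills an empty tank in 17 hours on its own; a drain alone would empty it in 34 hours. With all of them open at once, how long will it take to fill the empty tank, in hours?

Net rate = 1/17 − 1/34 = (2 − 1)/34 = 1/34 per hour.
Filling time = 1 ÷ (1/34) = 34 hours.

34 hours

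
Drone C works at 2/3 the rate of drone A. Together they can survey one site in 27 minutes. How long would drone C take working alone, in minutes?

135/2 minutes

Let drone A's rate be r; then drone C's rate is (2/3)r, so together (2/3 + 1)r = (5/3)r = 1/27.
Thus r = 1/45 per minute.
Drone A alone: 45 minutes; drone C alone: 135/2 minutes.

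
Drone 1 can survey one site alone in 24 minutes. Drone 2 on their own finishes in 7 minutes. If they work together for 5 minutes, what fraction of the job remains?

Combined rate: 1/24 + 1/7 = (7 + 24)/168 = 31/168 per minute.
In 5 minutes they complete 5·31/168 = 155/168 of the job.
So 13/168 remains.

13/168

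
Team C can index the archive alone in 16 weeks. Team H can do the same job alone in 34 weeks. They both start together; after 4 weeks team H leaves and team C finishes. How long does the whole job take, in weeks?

240/17 weeks

In the first 4 weeks the combined rate is 25/272, so 25/68 of the job is done, leaving 43/68.
After team H leaves the rate is 1/16 per week; the remaining 43/68 takes 172/17 weeks.
Total = 4 + 172/17 = 240/17 weeks.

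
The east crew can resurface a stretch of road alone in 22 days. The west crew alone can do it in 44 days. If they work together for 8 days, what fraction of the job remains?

Combined rate: 1/22 + 1/44 = (2 + 1)/44 = 3/44 per day.
In 8 days they complete 8·3/44 = 6/11 of the job.
So 5/11 remains.

5/11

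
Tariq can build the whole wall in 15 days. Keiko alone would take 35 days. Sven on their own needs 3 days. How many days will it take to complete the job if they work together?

7/3 days

Combined rate: 1/15 + 1/35 + 1/3 = (7 + 3 + 35)/105 = 45/105 = 3/7 per day.
Time = 1 ÷ (3/7) = 7/3 days.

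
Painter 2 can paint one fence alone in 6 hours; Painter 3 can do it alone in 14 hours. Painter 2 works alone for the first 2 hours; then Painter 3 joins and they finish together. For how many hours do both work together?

In 2 hours Painter 2 does 2/6 = 1/3 of the job, leaving 2/3.
Painter 2 and Painter 3 together work at 5/21 per hour, so finishing takes 2/3 ÷ 5/21 = 14/5 hours.

14/5 hours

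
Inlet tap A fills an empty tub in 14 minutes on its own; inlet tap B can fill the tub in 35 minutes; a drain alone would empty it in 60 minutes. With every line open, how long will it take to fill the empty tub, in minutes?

Net rate = 1/14 + 1/35 − 1/60 = (30 + 12 − 7)/420 = 35/420 = 1/12 per minute.
Filling time = 1 ÷ (1/12) = 12 minutes.

12 minutes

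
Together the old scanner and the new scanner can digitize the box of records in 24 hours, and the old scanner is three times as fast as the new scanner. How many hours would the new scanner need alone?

96 hours

Let the new scanner's rate be r; then the old scanner's rate is 3r, so together (3 + 1)r = 4r = 1/24.
Thus r = 1/96 per hour.
The new scanner alone: 96 hours; the old scanner alone: 32 hours.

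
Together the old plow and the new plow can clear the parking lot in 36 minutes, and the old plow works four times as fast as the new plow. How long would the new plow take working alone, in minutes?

180 minutes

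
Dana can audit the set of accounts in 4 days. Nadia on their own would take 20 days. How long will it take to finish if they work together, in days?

With two workers the combined time is the product over the sum: 4·20/(4+20) = 80/24 = 10/3 days.

10/3 days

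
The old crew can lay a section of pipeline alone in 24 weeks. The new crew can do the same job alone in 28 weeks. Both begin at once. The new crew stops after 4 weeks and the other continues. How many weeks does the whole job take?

144/7 weeks

In the first 4 weeks the combined rate is 13/168, so 13/42 of the job is done, leaving 29/42.
After the new crew leaves the rate is 1/24 per week; the remaining 29/42 takes 116/7 weeks.
Total = 4 + 116/7 = 144/7 weeks.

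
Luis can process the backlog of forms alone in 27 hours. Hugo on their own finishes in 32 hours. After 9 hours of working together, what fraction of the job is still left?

Combined rate: 1/27 + 1/32 = (32 + 27)/864 = 59/864 per hour.
In 9 hours they complete 9·59/864 = 59/96 of the job.
So 37/96 remains.

37/96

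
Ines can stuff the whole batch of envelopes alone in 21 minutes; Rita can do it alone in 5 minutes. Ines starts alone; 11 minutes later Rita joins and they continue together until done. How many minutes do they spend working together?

In 11 minutes Ines does 11/21 of the job, leaving 10/21.
Ines and Rita together work at 26/105 per minute, so finishing takes 10/21 ÷ 26/105 = 25/13 minutes.

25/13 minutes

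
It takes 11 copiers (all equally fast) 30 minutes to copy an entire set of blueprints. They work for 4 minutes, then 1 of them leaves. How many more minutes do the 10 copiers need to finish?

143/5 minutes

One copier does 1/330 of the job per minute.
After 4 minutes with 11 copiers, 2/15 is done (13/15 left).
With 10 copiers the rate is 10/330 = 1/33, so the rest takes 13/15 ÷ 1/33 = 143/5 minutes.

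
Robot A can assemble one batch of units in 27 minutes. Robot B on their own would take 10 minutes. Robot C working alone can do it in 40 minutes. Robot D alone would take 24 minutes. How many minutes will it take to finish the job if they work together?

Combined rate: 1/27 + 1/10 + 1/40 + 1/24 = (40 + 108 + 27 + 45)/1080 = 220/1080 = 11/54 per minute.
Time = 1 ÷ (11/54) = 54/11 minutes.

54/11 minutes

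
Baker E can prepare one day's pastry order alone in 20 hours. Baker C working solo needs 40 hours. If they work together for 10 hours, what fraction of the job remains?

1/4

Combined rate: 1/20 + 1/40 = (2 + 1)/40 = 3/40 per hour.
In 10 hours they complete 10·3/40 = 3/4 of the job.
So 1/4 remains.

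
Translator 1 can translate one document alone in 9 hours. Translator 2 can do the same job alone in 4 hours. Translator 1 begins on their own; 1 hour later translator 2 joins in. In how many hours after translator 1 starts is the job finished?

In the first 1 hour translator 1 alone does 1/9 of the job, leaving 8/9.
Once everyone is working, combined rate: 1/9 + 1/4 = (4 + 9)/36 = 13/36 per hour.
Remaining 8/9 at 13/36 per hour takes 32/13 hours.
Total from the start = 1 + 32/13 = 45/13 hours.

45/13 hours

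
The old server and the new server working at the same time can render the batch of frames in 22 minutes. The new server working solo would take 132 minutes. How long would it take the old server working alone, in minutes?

Combined rate is 1/22 per minute.
Known contribution: 1/132 per minute.
So the old server's rate is 1/22 − 1/132 = 5/132, meaning 132/5 minutes alone.

132/5 minutes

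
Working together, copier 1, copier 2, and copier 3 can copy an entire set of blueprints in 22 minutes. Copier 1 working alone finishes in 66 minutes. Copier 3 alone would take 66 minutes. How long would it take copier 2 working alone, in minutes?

66 minutes

Combined rate is 1/22 per minute.
Known contribution: 1/66 + 1/66 = (1 + 1)/66 = 2/66 = 1/33 per minute.
So copier 2's rate is 1/22 − 1/33 = 1/66, meaning 66 minutes alone.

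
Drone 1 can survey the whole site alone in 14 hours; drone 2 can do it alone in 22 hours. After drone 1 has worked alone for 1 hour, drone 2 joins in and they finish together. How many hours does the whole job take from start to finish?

161/18 hours

In 1 hour drone 1 does 1/14 of the job, leaving 13/14.
Drone 1 and drone 2 together work at 9/77 per hour, so finishing takes 13/14 ÷ 9/77 = 143/18 hours.
Total time = 1 + 143/18 = 161/18 hours.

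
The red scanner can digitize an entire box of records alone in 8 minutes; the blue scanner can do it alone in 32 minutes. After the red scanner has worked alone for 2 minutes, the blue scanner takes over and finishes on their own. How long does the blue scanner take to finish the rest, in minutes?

In 2 minutes the red scanner does 2/8 = 1/4 of the job, leaving 3/4.
The blue scanner works at 1/32 per minute, so finishing takes 3/4 ÷ 1/32 = 24 minutes.

24 minutes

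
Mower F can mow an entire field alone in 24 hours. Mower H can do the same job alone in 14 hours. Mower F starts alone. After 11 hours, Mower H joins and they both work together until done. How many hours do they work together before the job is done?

91/19 hours

In the first 11 hours Mower F alone does 11/24 of the job, leaving 13/24.
Once everyone is working, combined rate: 1/24 + 1/14 = (7 + 12)/168 = 19/168 per hour.
Remaining 13/24 at 19/168 per hour takes 91/19 hours.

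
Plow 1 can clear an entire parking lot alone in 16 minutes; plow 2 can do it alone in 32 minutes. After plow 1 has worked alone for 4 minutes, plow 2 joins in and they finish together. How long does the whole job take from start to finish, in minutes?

12 minutes

In 4 minutes plow 1 does 4/16 = 1/4 of the job, leaving 3/4.
Plow 1 and plow 2 together work at 3/32 per minute, so finishing takes 3/4 ÷ 3/32 = 8 minutes.
Total time = 4 + 8 = 12 minutes.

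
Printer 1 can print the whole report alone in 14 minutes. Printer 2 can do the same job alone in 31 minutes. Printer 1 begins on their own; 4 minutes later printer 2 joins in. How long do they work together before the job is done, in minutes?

62/9 minutes

In the first 4 minutes printer 1 alone does 4/14 = 2/7 of the job, leaving 5/7.
Once everyone is working, combined rate: 1/14 + 1/31 = (31 + 14)/434 = 45/434 per minute.
Remaining 5/7 at 45/434 per minute takes 62/9 minutes.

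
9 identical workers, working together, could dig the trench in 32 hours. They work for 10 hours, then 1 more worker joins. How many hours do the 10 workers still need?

99/5 hours

One worker does 1/288 of the job per hour.
After 10 hours with 9 workers, 5/16 is done (11/16 left).
With 10 workers the rate is 10/288 = 5/144, so the rest takes 11/16 ÷ 5/144 = 99/5 hours.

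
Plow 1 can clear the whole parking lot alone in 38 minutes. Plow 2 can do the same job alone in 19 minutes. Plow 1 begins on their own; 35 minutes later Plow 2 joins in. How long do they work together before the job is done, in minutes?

In the first 35 minutes Plow 1 alone does 35/38 of the job, leaving 3/38.
Once everyone is working, combined rate: 1/38 + 1/19 = (1 + 2)/38 = 3/38 per minute.
Remaining 3/38 at 3/38 per minute takes 1 minute.

1 minute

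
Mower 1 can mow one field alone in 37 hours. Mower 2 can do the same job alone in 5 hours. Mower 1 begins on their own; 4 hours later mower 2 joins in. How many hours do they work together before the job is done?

In the first 4 hours mower 1 alone does 4/37 of the job, leaving 33/37.
Once everyone is working, combined rate: 1/37 + 1/5 = (5 + 37)/185 = 42/185 per hour.
Remaining 33/37 at 42/185 per hour takes 55/14 hours.

55/14 hours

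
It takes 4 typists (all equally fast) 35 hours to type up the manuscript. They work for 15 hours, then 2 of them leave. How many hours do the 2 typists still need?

40 hours

One typist does 1/140 of the job per hour.
After 15 hours with 4 typists, 3/7 is done (4/7 left).
With 2 typists the rate is 2/140 = 1/70, so the rest takes 4/7 ÷ 1/70 = 40 hours.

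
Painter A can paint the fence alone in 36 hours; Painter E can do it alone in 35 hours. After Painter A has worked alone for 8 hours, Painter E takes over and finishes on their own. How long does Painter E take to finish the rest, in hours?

245/9 hours

In 8 hours Painter A does 8/36 = 2/9 of the job, leaving 7/9.
Painter E works at 1/35 per hour, so finishing takes 7/9 ÷ 1/35 = 245/9 hours.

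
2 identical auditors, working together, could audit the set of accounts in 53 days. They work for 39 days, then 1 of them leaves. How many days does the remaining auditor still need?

One auditor does 1/106 of the job per day.
After 39 days with 2 auditors, 39/53 is done (14/53 left).
With 1 auditor the rate is 1/106, so the rest takes 14/53 ÷ 1/106 = 28 days.

28 days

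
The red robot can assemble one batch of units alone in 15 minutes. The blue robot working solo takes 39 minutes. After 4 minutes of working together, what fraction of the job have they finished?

Combined rate: 1/15 + 1/39 = (13 + 5)/195 = 18/195 = 6/65 per minute.
In 4 minutes they complete 4·6/65 = 24/65 of the job.

24/65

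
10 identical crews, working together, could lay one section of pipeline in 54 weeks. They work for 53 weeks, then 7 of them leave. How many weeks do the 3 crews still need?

One crew does 1/540 of the job per week.
After 53 weeks with 10 crews, 53/54 is done (1/54 left).
With 3 crews the rate is 3/540 = 1/180, so the rest takes 1/54 ÷ 1/180 = 10/3 weeks.

10/3 weeks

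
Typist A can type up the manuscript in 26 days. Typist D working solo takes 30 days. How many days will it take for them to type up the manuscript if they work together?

195/14 days

Combined rate: 1/26 + 1/30 = (15 + 13)/390 = 28/390 = 14/195 per day.
Time = 1 ÷ (14/195) = 195/14 days.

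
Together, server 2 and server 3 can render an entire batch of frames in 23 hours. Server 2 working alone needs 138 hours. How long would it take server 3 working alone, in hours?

138/5 hours

Combined rate is 1/23 per hour.
Known contribution: 1/138 per hour.
So server 3's rate is 1/23 − 1/138 = 5/138, meaning 138/5 hours alone.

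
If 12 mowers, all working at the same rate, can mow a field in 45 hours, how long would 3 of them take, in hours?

180 hours

Total work is 12·45 = 540 mower-hours.
With 3 mowers: 540/3 = 180 hours.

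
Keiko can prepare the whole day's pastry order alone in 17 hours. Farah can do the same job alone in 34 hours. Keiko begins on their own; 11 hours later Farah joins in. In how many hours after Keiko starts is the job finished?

In the first 11 hours Keiko alone does 11/17 of the job, leaving 6/17.
Once everyone is working, combined rate: 1/17 + 1/34 = (2 + 1)/34 = 3/34 per hour.
Remaining 6/17 at 3/34 per hour takes 4 hours.
Total from the start = 11 + 4 = 15 hours.

15 hours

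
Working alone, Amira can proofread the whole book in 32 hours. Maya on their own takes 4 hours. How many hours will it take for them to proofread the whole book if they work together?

32/9 hours

Combined rate: 1/32 + 1/4 = (1 + 8)/32 = 9/32 per hour.
Time = 1 ÷ (9/32) = 32/9 hours.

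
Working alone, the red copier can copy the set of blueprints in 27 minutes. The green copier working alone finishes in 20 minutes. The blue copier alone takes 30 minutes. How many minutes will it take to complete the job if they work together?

108/13 minutes

Combined rate: 1/27 + 1/20 + 1/30 = (20 + 27 + 18)/540 = 65/540 = 13/108 per minute.
Time = 1 ÷ (13/108) = 108/13 minutes.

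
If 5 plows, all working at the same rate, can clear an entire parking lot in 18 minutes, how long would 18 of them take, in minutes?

Total work is 5·18 = 90 plow-minutes.
With 18 plows: 90/18 = 5 minutes.

5 minutes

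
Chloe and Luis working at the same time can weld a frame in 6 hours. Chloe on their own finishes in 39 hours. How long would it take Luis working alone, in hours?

78/11 hours

Combined rate is 1/6 per hour.
Known contribution: 1/39 per hour.
So Luis's rate is 1/6 − 1/39 = 11/78, meaning 78/11 hours alone.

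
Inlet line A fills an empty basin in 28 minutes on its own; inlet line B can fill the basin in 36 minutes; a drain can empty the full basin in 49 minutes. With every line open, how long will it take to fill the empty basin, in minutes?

441/19 minutes

Net rate = 1/28 + 1/36 − 1/49 = (63 + 49 − 36)/1764 = 76/1764 = 19/441 per minute.
Filling time = 1 ÷ (19/441) = 441/19 minutes.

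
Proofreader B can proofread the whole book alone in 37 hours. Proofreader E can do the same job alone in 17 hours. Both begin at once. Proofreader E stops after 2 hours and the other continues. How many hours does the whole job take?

555/17 hours

In the first 2 hours the combined rate is 54/629, so 108/629 of the job is done, leaving 521/629.
After Proofreader E leaves the rate is 1/37 per hour; the remaining 521/629 takes 521/17 hours.
Total = 2 + 521/17 = 555/17 hours.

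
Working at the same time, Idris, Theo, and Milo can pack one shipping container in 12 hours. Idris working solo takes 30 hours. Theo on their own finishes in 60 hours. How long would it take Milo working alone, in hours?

Combined rate is 1/12 per hour.
Known contribution: 1/30 + 1/60 = (2 + 1)/60 = 3/60 = 1/20 per hour.
So Milo's rate is 1/12 − 1/20 = 1/30, meaning 30 hours alone.

30 hours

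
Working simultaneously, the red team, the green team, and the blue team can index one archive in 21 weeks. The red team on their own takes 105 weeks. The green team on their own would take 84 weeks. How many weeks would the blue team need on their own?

Combined rate is 1/21 per week.
Known contribution: 1/105 + 1/84 = (4 + 5)/420 = 9/420 = 3/140 per week.
So the blue team's rate is 1/21 − 3/140 = 11/420, meaning 420/11 weeks alone.

420/11 weeks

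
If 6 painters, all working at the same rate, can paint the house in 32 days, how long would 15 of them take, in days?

64/5 days

Total work is 6·32 = 192 painter-days.
With 15 painters: 192/15 = 64/5 days.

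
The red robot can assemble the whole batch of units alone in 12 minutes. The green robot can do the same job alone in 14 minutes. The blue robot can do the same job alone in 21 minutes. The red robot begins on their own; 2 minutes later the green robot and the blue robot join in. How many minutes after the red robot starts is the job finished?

In the first 2 minutes the red robot alone does 2/12 = 1/6 of the job, leaving 5/6.
Once everyone is working, combined rate: 1/12 + 1/14 + 1/21 = (7 + 6 + 4)/84 = 17/84 per minute.
Remaining 5/6 at 17/84 per minute takes 70/17 minutes.
Total from the start = 2 + 70/17 = 104/17 minutes.

104/17 minutes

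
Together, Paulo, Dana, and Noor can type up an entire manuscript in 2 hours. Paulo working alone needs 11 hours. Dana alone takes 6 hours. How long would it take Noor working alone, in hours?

33/8 hours

Combined rate is 1/2 per hour.
Known contribution: 1/11 + 1/6 = (6 + 11)/66 = 17/66 per hour.
So Noor's rate is 1/2 − 17/66 = 8/33, meaning 33/8 hours alone.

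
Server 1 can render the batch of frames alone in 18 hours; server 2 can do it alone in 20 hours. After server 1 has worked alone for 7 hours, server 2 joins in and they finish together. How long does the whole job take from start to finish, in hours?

In 7 hours server 1 does 7/18 of the job, leaving 11/18.
Server 1 and server 2 together work at 19/180 per hour, so finishing takes 11/18 ÷ 19/180 = 110/19 hours.
Total time = 7 + 110/19 = 243/19 hours.

243/19 hours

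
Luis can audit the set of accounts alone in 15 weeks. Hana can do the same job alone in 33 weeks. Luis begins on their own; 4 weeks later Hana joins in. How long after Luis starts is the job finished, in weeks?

185/16 weeks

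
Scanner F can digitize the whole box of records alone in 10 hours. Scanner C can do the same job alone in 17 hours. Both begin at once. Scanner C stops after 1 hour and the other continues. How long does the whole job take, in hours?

In the first 1 hour the combined rate is 27/170, so 27/170 of the job is done, leaving 143/170.
After scanner C leaves the rate is 1/10 per hour; the remaining 143/170 takes 143/17 hours.
Total = 1 + 143/17 = 160/17 hours.

160/17 hours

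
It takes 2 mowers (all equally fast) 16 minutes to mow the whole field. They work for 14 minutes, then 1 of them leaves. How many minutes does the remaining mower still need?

One mower does 1/32 of the job per minute.
After 14 minutes with 2 mowers, 7/8 is done (1/8 left).
With 1 mower the rate is 1/32, so the rest takes 1/8 ÷ 1/32 = 4 minutes.

4 minutes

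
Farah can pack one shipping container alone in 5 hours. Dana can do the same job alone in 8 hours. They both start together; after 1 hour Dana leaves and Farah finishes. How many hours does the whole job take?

35/8 hours

In the first 1 hour the combined rate is 13/40, so 13/40 of the job is done, leaving 27/40.
After Dana leaves the rate is 1/5 per hour; the remaining 27/40 takes 27/8 hours.
Total = 1 + 27/8 = 35/8 hours.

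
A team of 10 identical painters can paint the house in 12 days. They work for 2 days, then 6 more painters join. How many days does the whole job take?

33/4 days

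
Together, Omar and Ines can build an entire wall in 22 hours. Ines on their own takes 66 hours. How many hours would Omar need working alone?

33 hours

Combined rate is 1/22 per hour.
Known contribution: 1/66 per hour.
So Omar's rate is 1/22 − 1/66 = 1/33, meaning 33 hours alone.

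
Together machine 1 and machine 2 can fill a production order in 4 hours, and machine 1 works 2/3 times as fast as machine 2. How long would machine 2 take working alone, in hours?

20/3 hours

Let machine 2's rate be r; then machine 1's rate is (2/3)r, so together (2/3 + 1)r = (5/3)r = 1/4.
Thus r = 3/20 per hour.
Machine 2 alone: 20/3 hours; machine 1 alone: 10 hours.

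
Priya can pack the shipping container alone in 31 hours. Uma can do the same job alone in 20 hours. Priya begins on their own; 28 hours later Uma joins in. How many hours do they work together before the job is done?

20/17 hours

In the first 28 hours Priya alone does 28/31 of the job, leaving 3/31.
Once everyone is working, combined rate: 1/31 + 1/20 = (20 + 31)/620 = 51/620 per hour.
Remaining 3/31 at 51/620 per hour takes 20/17 hours.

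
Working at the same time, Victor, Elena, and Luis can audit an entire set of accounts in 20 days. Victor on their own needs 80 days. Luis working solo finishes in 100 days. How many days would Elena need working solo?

400/11 days

Combined rate is 1/20 per day.
Known contribution: 1/80 + 1/100 = (5 + 4)/400 = 9/400 per day.
So Elena's rate is 1/20 − 9/400 = 11/400, meaning 400/11 days alone.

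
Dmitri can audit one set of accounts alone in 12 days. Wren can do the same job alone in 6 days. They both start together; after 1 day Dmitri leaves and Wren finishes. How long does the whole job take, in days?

11/2 days

In the first 1 day the combined rate is 1/4, so 1/4 of the job is done, leaving 3/4.
After Dmitri leaves the rate is 1/6 per day; the remaining 3/4 takes 9/2 days.
Total = 1 + 9/2 = 11/2 days.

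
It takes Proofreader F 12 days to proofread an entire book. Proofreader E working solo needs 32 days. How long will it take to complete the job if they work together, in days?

Combined rate: 1/12 + 1/32 = (8 + 3)/96 = 11/96 per day.
Time = 1 ÷ (11/96) = 96/11 days.

96/11 days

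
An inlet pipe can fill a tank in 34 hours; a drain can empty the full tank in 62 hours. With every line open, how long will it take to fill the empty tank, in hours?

Net rate = 1/34 − 1/62 = (31 − 17)/1054 = 14/1054 = 7/527 per hour.
Filling time = 1 ÷ (7/527) = 527/7 hours.

527/7 hours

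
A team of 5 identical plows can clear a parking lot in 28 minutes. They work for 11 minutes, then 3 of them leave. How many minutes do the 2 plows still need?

85/2 minutes

One plow does 1/140 of the job per minute.
After 11 minutes with 5 plows, 11/28 is done (17/28 left).
With 2 plows the rate is 2/140 = 1/70, so the rest takes 17/28 ÷ 1/70 = 85/2 minutes.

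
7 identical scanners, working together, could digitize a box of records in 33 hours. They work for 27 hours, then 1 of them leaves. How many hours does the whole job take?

34 hours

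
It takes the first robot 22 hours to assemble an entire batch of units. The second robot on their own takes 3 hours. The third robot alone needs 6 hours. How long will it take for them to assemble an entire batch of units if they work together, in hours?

11/6 hours

Combined rate: 1/22 + 1/3 + 1/6 = (3 + 22 + 11)/66 = 36/66 = 6/11 per hour.
Time = 1 ÷ (6/11) = 11/6 hours.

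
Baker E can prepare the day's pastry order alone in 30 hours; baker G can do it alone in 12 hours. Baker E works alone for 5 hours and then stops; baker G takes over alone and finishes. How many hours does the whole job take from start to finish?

In 5 hours baker E does 5/30 = 1/6 of the job, leaving 5/6.
Baker G works at 1/12 per hour, so finishing takes 5/6 ÷ 1/12 = 10 hours.
Total time = 5 + 10 = 15 hours.

15 hours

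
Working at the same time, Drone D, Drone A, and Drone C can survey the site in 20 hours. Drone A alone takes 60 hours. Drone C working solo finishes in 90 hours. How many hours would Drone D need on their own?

Combined rate is 1/20 per hour.
Known contribution: 1/60 + 1/90 = (3 + 2)/180 = 5/180 = 1/36 per hour.
So Drone D's rate is 1/20 − 1/36 = 1/45, meaning 45 hours alone.

45 hours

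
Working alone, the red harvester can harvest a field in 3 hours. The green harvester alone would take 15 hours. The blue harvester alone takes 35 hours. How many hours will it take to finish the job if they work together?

Combined rate: 1/3 + 1/15 + 1/35 = (35 + 7 + 3)/105 = 45/105 = 3/7 per hour.
Time = 1 ÷ (3/7) = 7/3 hours.

7/3 hours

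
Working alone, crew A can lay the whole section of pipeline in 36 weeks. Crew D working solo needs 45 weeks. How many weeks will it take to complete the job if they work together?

20 weeks

With two workers the combined time is the product over the sum: 36·45/(36+45) = 1620/81 = 20 weeks.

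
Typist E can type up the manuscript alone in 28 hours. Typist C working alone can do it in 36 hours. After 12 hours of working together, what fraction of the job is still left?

5/21

Combined rate: 1/28 + 1/36 = (9 + 7)/252 = 16/252 = 4/63 per hour.
In 12 hours they complete 12·4/63 = 16/21 of the job.
So 5/21 remains.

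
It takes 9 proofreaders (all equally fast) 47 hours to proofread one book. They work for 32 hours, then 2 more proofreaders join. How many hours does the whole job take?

487/11 hours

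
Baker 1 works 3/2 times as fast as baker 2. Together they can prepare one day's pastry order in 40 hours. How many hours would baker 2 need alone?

Let baker 2's rate be r; then baker 1's rate is (3/2)r, so together (3/2 + 1)r = (5/2)r = 1/40.
Thus r = 1/100 per hour.
Baker 2 alone: 100 hours; baker 1 alone: 200/3 hours.

100 hours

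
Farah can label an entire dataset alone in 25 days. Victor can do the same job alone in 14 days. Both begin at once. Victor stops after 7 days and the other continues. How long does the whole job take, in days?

In the first 7 days the combined rate is 39/350, so 39/50 of the job is done, leaving 11/50.
After Victor leaves the rate is 1/25 per day; the remaining 11/50 takes 11/2 days.
Total = 7 + 11/2 = 25/2 days.

25/2 days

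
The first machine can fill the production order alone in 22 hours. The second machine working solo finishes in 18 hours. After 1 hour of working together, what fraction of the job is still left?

Combined rate: 1/22 + 1/18 = (9 + 11)/198 = 20/198 = 10/99 per hour.
In 1 hour they complete 1·10/99 = 10/99 of the job.
So 89/99 remains.

89/99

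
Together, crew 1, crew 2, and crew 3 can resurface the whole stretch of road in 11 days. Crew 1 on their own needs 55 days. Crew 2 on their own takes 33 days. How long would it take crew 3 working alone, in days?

165/7 days

Combined rate is 1/11 per day.
Known contribution: 1/55 + 1/33 = (3 + 5)/165 = 8/165 per day.
So crew 3's rate is 1/11 − 8/165 = 7/165, meaning 165/7 days alone.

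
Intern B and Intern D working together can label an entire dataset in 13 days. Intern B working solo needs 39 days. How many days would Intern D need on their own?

Combined rate is 1/13 per day.
Known contribution: 1/39 per day.
So Intern D's rate is 1/13 − 1/39 = 2/39, meaning 39/2 days alone.

39/2 days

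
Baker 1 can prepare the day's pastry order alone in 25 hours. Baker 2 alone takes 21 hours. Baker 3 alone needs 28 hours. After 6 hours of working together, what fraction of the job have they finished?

Combined rate: 1/25 + 1/21 + 1/28 = (84 + 100 + 75)/2100 = 259/2100 = 37/300 per hour.
In 6 hours they complete 6·37/300 = 37/50 of the job.

37/50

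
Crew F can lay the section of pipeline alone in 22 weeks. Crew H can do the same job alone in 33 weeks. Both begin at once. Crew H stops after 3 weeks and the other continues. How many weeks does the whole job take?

20 weeks

In the first 3 weeks the combined rate is 5/66, so 5/22 of the job is done, leaving 17/22.
After Crew H leaves the rate is 1/22 per week; the remaining 17/22 takes 17 weeks.
Total = 3 + 17 = 20 weeks.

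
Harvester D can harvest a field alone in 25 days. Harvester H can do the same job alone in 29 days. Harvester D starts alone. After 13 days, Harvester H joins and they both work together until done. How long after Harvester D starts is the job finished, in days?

175/9 days

In the first 13 days Harvester D alone does 13/25 of the job, leaving 12/25.
Once everyone is working, combined rate: 1/25 + 1/29 = (29 + 25)/725 = 54/725 per day.
Remaining 12/25 at 54/725 per day takes 58/9 days.
Total from the start = 13 + 58/9 = 175/9 days.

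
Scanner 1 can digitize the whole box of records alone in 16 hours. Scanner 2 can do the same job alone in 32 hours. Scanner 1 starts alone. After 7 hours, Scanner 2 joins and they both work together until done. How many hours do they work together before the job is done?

In the first 7 hours Scanner 1 alone does 7/16 of the job, leaving 9/16.
Once everyone is working, combined rate: 1/16 + 1/32 = (2 + 1)/32 = 3/32 per hour.
Remaining 9/16 at 3/32 per hour takes 6 hours.

6 hours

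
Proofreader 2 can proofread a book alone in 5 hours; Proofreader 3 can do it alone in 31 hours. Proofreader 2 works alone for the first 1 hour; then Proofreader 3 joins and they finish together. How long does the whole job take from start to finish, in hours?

In 1 hour Proofreader 2 does 1/5 of the job, leaving 4/5.
Proofreader 2 and Proofreader 3 together work at 36/155 per hour, so finishing takes 4/5 ÷ 36/155 = 31/9 hours.
Total time = 1 + 31/9 = 40/9 hours.

40/9 hours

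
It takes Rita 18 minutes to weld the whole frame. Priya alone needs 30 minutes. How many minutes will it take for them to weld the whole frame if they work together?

Combined rate: 1/18 + 1/30 = (5 + 3)/90 = 8/90 = 4/45 per minute.
Time = 1 ÷ (4/45) = 45/4 minutes.

45/4 minutes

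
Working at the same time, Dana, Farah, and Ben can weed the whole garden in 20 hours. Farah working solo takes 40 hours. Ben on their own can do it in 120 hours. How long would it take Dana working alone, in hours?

Combined rate is 1/20 per hour.
Known contribution: 1/40 + 1/120 = (3 + 1)/120 = 4/120 = 1/30 per hour.
So Dana's rate is 1/20 − 1/30 = 1/60, meaning 60 hours alone.

60 hours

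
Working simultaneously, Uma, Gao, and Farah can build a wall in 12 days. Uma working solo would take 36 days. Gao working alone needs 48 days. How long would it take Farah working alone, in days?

Combined rate is 1/12 per day.
Known contribution: 1/36 + 1/48 = (4 + 3)/144 = 7/144 per day.
So Farah's rate is 1/12 − 7/144 = 5/144, meaning 144/5 days alone.

144/5 days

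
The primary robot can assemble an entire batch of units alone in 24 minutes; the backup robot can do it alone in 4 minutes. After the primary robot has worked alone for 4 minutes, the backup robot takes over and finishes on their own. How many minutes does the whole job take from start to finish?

In 4 minutes the primary robot does 4/24 = 1/6 of the job, leaving 5/6.
The backup robot works at 1/4 per minute, so finishing takes 5/6 ÷ 1/4 = 10/3 minutes.
Total time = 4 + 10/3 = 22/3 minutes.

22/3 minutes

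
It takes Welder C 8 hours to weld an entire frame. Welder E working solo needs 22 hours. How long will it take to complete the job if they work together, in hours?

With two workers the combined time is the product over the sum: 8·22/(8+22) = 176/30 = 88/15 hours.

88/15 hours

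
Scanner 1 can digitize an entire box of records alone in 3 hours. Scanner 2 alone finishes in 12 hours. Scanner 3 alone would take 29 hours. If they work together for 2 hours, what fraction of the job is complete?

Combined rate: 1/3 + 1/12 + 1/29 = (116 + 29 + 12)/348 = 157/348 per hour.
In 2 hours they complete 2·157/348 = 157/174 of the job.

157/174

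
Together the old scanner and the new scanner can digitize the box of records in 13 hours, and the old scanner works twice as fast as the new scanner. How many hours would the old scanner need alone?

Let the new scanner's rate be r; then the old scanner's rate is 2r, so together (2 + 1)r = 3r = 1/13.
Thus r = 1/39 per hour.
The new scanner alone: 39 hours; the old scanner alone: 39/2 hours.

39/2 hours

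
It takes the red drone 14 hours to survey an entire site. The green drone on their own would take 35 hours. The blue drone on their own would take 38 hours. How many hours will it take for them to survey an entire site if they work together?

95/12 hours

Combined rate: 1/14 + 1/35 + 1/38 = (95 + 38 + 35)/1330 = 168/1330 = 12/95 per hour.
Time = 1 ÷ (12/95) = 95/12 hours.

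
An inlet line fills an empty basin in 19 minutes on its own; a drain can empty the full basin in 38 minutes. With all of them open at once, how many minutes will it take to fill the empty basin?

38 minutes

Net rate = 1/19 − 1/38 = (2 − 1)/38 = 1/38 per minute.
Filling time = 1 ÷ (1/38) = 38 minutes.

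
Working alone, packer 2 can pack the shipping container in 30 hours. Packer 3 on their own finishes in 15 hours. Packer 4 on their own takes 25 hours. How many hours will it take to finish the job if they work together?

Combined rate: 1/30 + 1/15 + 1/25 = (5 + 10 + 6)/150 = 21/150 = 7/50 per hour.
Time = 1 ÷ (7/50) = 50/7 hours.

50/7 hours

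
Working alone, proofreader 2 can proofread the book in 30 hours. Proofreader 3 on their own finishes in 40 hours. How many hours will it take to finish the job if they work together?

120/7 hours

With two workers the combined time is the product over the sum: 30·40/(30+40) = 1200/70 = 120/7 hours.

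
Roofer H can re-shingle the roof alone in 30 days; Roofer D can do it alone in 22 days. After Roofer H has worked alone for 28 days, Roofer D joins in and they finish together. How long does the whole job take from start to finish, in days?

375/13 days

In 28 days Roofer H does 28/30 = 14/15 of the job, leaving 1/15.
Roofer H and Roofer D together work at 13/165 per day, so finishing takes 1/15 ÷ 13/165 = 11/13 days.
Total time = 28 + 11/13 = 375/13 days.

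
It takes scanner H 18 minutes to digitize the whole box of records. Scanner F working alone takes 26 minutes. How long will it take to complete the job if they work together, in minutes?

117/11 minutes

With two workers the combined time is the product over the sum: 18·26/(18+26) = 468/44 = 117/11 minutes.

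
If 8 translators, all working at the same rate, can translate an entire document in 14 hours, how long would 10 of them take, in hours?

56/5 hours

Total work is 8·14 = 112 translator-hours.
With 10 translators: 112/10 = 56/5 hours.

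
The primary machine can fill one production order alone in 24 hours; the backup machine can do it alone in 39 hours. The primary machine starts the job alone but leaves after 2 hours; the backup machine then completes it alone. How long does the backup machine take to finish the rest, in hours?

143/4 hours

In 2 hours the primary machine does 2/24 = 1/12 of the job, leaving 11/12.
The backup machine works at 1/39 per hour, so finishing takes 11/12 ÷ 1/39 = 143/4 hours.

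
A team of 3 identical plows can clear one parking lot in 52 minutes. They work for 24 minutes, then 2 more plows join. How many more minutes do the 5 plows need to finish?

84/5 minutes

One plow does 1/156 of the job per minute.
After 24 minutes with 3 plows, 6/13 is done (7/13 left).
With 5 plows the rate is 5/156, so the rest takes 7/13 ÷ 5/156 = 84/5 minutes.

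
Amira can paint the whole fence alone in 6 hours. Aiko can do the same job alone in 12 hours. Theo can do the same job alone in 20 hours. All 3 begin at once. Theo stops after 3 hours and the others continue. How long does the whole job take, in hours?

17/5 hours

In the first 3 hours the combined rate is 3/10, so 9/10 of the job is done, leaving 1/10.
After Theo leaves the rate is 1/4 per hour; the remaining 1/10 takes 2/5 hours.
Total = 3 + 2/5 = 17/5 hours.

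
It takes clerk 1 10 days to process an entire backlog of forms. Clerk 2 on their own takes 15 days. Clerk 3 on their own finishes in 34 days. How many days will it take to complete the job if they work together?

Combined rate: 1/10 + 1/15 + 1/34 = (51 + 34 + 15)/510 = 100/510 = 10/51 per day.
Time = 1 ÷ (10/51) = 51/10 days.

51/10 days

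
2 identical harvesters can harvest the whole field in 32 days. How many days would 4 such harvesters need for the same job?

Total work is 2·32 = 64 harvester-days.
With 4 harvesters: 64/4 = 16 days.

16 days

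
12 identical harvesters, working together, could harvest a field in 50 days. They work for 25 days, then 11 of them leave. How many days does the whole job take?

325 days

One harvester does 1/600 of the job per day.
After 25 days with 12 harvesters, 1/2 is done (1/2 left).
With 1 harvester the rate is 1/600, so the rest takes 1/2 ÷ 1/600 = 300 days.
Total = 25 + 300 = 325 days.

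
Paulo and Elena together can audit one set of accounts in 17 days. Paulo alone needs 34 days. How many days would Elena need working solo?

Combined rate is 1/17 per day.
Known contribution: 1/34 per day.
So Elena's rate is 1/17 − 1/34 = 1/34, meaning 34 days alone.

34 days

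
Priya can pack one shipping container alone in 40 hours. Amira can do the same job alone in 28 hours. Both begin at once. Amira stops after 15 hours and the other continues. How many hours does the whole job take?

130/7 hours

In the first 15 hours the combined rate is 17/280, so 51/56 of the job is done, leaving 5/56.
After Amira leaves the rate is 1/40 per hour; the remaining 5/56 takes 25/7 hours.
Total = 15 + 25/7 = 130/7 hours.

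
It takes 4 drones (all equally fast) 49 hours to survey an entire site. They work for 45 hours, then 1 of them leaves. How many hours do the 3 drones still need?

One drone does 1/196 of the job per hour.
After 45 hours with 4 drones, 45/49 is done (4/49 left).
With 3 drones the rate is 3/196, so the rest takes 4/49 ÷ 3/196 = 16/3 hours.

16/3 hours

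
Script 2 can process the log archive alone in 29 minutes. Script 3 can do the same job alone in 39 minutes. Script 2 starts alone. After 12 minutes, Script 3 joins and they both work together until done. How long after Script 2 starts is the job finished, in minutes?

87/4 minutes

In the first 12 minutes Script 2 alone does 12/29 of the job, leaving 17/29.
Once everyone is working, combined rate: 1/29 + 1/39 = (39 + 29)/1131 = 68/1131 per minute.
Remaining 17/29 at 68/1131 per minute takes 39/4 minutes.
Total from the start = 12 + 39/4 = 87/4 minutes.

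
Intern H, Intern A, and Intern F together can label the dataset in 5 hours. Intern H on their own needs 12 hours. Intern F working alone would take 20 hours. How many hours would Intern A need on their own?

Combined rate is 1/5 per hour.
Known contribution: 1/12 + 1/20 = (5 + 3)/60 = 8/60 = 2/15 per hour.
So Intern A's rate is 1/5 − 2/15 = 1/15, meaning 15 hours alone.

15 hours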